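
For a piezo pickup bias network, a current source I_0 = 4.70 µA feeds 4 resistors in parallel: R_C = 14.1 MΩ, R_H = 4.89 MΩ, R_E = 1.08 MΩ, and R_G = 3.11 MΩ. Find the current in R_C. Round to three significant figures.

Conductances: ΣG = 1/14.1 + 1/4.89 + 1/1.08 + 1/3.11 = 1.523 (1/MΩ).
By the current-divider rule, I = I_0 · G_k/ΣG = 4.70 × 0.04657 = 0.2189 µA.

I ≈ 0.219 µA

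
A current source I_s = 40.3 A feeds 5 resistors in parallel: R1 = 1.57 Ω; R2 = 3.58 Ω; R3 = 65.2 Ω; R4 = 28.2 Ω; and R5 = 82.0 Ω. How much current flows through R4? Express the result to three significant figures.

I ≈ 1.46 A

ΣG = 1/1.57 + 1/3.58 + 1/65.2 + 1/28.2 + 1/82.0 = 0.9793.
R4 takes the fraction G_k/ΣG = 0.03546/0.9793 = 0.03621, so I = 40.3 × 0.03621 = 1.459 A.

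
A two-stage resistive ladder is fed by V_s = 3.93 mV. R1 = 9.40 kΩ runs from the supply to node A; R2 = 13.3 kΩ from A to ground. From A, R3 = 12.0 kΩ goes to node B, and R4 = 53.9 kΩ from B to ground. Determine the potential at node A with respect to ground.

Looking into the second stage from A: R3 + R4 = 65.90 kΩ appears in parallel with R2.
Effective lower resistance at A: R2 ‖ 65.90 = 11.07 kΩ.
So V_A = 3.93 × 0.5407 = 2.125 mV.

V_A ≈ 2.13 mV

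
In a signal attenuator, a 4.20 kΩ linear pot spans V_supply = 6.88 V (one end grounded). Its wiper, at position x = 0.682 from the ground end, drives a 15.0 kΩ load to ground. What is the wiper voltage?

Lower segment x·R_p = 2.864 kΩ; upper segment (1−x)·R_p = 1.336 kΩ.
Lower segment in parallel with the load: 2.864 ‖ 15.0 = 2.405 kΩ.
V_out = 6.88 × 2.405/(1.336 + 2.405) = 4.424 V.

V_out ≈ 4.42 V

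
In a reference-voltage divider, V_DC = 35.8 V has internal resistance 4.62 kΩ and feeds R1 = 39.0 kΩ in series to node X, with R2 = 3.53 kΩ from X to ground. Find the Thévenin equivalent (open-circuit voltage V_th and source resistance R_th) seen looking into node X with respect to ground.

V_th ≈ 2.68 V, R_th ≈ 3.27 kΩ

R1' = 4.62 + 39.0 = 43.62 kΩ (source resistance + R1).
With X open, the divider is unloaded: V_th = 35.8 × 3.53/47.15 = 2.680 V.
Zeroing V_DC shorts the top of R1' to ground, so R_th = R1' ‖ R2 = 3.266 kΩ.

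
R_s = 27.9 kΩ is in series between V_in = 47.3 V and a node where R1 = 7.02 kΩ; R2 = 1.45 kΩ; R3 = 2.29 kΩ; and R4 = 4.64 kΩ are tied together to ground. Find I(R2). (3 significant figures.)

Combine the parallel branches: R_p = (1/7.02 + 1/1.45 + 1/2.29 + 1/4.64)⁻¹ = 0.6737 kΩ.
V_A by voltage divider: V_A = 47.3 × 0.6737/(27.9 + 0.6737) = 1.115 V.
I(R2) = V_A / R2 = 1.115/1.45 = 0.7691 mA.

I ≈ 0.769 mA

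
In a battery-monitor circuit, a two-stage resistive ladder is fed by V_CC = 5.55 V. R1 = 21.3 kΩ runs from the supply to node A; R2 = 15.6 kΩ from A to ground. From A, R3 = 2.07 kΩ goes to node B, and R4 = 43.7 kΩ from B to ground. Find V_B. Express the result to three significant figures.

Looking into the second stage from A: R3 + R4 = 45.77 kΩ appears in parallel with R2.
R2 ‖ (R3+R4) = 11.63 kΩ.
V_A = 5.55 × 11.63/(21.3 + 11.63) = 1.961 V.
Then the unloaded second divider: V_B = V_A × R4/(R3+R4) = 1.961 × 0.9548 = 1.872 V.

V_B ≈ 1.87 V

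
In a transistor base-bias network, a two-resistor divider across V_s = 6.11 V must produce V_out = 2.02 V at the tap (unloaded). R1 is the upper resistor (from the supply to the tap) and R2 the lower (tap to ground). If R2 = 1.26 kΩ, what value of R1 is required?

R1 ≈ 2.55 kΩ

V_out/V_s = R2/(R1+R2) = 0.3306.
Rearranging, R1 = R2·(1−k)/k = 1.26 × 2.025 = 2.551 kΩ.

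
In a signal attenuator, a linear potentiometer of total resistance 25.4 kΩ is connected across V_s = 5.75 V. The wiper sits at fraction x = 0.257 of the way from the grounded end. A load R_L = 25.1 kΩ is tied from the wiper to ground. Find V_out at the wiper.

Lower segment x·R_p = 6.528 kΩ; upper segment (1−x)·R_p = 18.87 kΩ.
Lower segment in parallel with the load: 6.528 ‖ 25.1 = 5.180 kΩ.
V_out = 5.75 × 5.180/(18.87 + 5.180) = 1.238 V.
(Unloaded: V_out = x·V_s = 1.48 V.)

V_out ≈ 1.24 V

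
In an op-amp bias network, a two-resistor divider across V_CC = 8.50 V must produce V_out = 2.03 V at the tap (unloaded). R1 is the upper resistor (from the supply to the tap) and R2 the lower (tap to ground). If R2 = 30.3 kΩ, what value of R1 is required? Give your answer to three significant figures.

Required fraction k = V_out/V_CC = 0.2388.
Rearranging, R1 = R2·(1−k)/k = 30.3 × 3.187 = 96.57 kΩ.

R1 ≈ 96.6 kΩ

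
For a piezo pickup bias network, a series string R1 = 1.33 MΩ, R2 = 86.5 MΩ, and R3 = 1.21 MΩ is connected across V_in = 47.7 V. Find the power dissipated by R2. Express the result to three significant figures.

P ≈ 24.8 µW

Series current I = V_in/ΣR = 47.7/89.04 = 0.5357 µA.
V(R2) = I·R = 46.34 V; P = V·I = 46.34 × 0.5357 = 24.82 µW.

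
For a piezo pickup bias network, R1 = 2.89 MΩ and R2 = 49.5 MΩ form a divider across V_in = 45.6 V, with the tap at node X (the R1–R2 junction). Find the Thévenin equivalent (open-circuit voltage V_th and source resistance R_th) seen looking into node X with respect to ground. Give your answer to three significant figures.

V_th ≈ 43.1 V, R_th ≈ 2.73 MΩ

With X open, the divider is unloaded: V_th = 45.6 × 49.5/52.39 = 43.08 V.
Looking into X with the source shorted: R_th = R1·R2/(R1+R2) = 2.890 × 49.5/52.39 = 2.731 MΩ.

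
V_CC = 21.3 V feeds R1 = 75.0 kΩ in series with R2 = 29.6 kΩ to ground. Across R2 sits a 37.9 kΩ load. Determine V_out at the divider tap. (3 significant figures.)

First combine the lower leg with the load: R2 ‖ R_L = 16.62 kΩ.
Voltage divider with the loaded lower leg: V_out = 21.3 × 16.62/(75.0 + 16.62) = 21.3 × 0.1814 = 3.864 V.
(Unloaded it would be 6.03 V; the load pulls it down.)

V_out ≈ 3.86 V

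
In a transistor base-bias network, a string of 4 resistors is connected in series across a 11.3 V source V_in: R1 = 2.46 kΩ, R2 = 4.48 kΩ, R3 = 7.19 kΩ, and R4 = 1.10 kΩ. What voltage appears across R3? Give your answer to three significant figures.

ΣR = 2.46 + 4.48 + 7.19 + 1.10 = 15.23 kΩ.
V = V_in · R/ΣR = 11.3 × 0.4721 = 5.335 V.

V ≈ 5.33 V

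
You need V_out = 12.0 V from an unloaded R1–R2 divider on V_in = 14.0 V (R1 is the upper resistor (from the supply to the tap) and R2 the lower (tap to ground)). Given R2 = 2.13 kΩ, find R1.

The divider ratio is R2/(R1+R2) = 12.0/14.0 = 0.8571.
R1 = R2·(1/k − 1) = 2.13 × 0.1667 = 0.3550 kΩ.

R1 ≈ 0.355 kΩ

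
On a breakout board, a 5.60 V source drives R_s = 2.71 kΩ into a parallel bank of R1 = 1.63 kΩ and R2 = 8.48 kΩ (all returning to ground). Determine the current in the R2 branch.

Equivalent of the parallel group: R_p = 1.367 kΩ.
Node voltage V_A = V_DC · R_p/(R_s + R_p) = 5.60 × 0.3353 = 1.878 V.
I(R2) = V_A / R2 = 1.878/8.48 = 0.2214 mA.

I ≈ 0.221 mA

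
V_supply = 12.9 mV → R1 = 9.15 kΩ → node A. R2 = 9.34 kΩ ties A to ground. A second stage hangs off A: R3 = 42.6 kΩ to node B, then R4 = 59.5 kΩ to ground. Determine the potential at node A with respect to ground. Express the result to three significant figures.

Looking into the second stage from A: R3 + R4 = 102.1 kΩ appears in parallel with R2.
Effective lower resistance at A: R2 ‖ 102.1 = 8.557 kΩ.
V_A = 12.9 × 8.557/(9.15 + 8.557) = 6.234 mV.

V_A ≈ 6.23 mV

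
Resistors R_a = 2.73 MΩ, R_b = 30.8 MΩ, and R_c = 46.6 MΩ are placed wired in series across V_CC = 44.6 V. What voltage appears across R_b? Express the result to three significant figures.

V ≈ 17.1 V

Series total: ΣR = 2.73 + 30.8 + 46.6 = 80.13 MΩ.
V = V_CC · R/ΣR = 44.6 × 0.3844 = 17.14 V.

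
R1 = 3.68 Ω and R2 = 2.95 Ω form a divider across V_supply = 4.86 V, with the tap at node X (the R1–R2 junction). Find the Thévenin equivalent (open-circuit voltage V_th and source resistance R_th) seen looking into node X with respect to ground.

With X open, the divider is unloaded: V_th = 4.86 × 2.95/6.630 = 2.162 V.
With V_supply suppressed (replaced by a short), R_th = R1 ‖ R2 = (3.680 × 2.95)/(3.680 + 2.95) = 1.637 Ω.

V_th ≈ 2.16 V, R_th ≈ 1.64 Ω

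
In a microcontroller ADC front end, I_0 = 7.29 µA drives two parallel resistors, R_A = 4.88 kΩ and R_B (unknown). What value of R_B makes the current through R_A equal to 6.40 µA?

R_B ≈ 35.1 kΩ

In a two-way split, I_A/I_0 = R_B/(R_A + R_B).
6.40/7.29 = R_B/(R_A + R_B) → R_B = R_A · (0.8779)/(1 − 0.8779) = 4.88 × 7.191 = 35.09 kΩ.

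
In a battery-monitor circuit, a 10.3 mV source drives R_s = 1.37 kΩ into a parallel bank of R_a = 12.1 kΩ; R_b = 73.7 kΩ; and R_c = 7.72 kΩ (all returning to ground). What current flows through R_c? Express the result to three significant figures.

Combine the parallel branches: R_p = (1/12.1 + 1/73.7 + 1/7.72)⁻¹ = 4.430 kΩ.
Node voltage V_A = V_CC · R_p/(R_s + R_p) = 10.3 × 0.7638 = 7.867 mV.
I(R_c) = V_A / R_c = 7.867/7.72 = 1.019 µA.
(Equivalently: I_total = 1.776 µA, then current-divider fraction G_k/ΣG = 0.5738.)

I ≈ 1.02 µA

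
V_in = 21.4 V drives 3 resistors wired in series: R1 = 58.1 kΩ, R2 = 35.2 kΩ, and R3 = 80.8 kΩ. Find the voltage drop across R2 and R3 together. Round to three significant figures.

V ≈ 14.3 V

Total series resistance ΣR = 58.1 + 35.2 + 80.8 = 174.1 kΩ.
R_{R2..R3} = 35.2 + 80.8 = 116.0 kΩ.
Voltage divider: V = V_in · (116.0 / 174.1) = 21.4 × 0.6663 = 14.26 V.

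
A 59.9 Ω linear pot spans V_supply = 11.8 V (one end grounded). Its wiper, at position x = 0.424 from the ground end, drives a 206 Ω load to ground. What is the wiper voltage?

V_out ≈ 4.67 V

Lower segment x·R_p = 25.40 Ω; upper segment (1−x)·R_p = 34.50 Ω.
Lower segment in parallel with the load: 25.40 ‖ 206 = 22.61 Ω.
V_out = 11.8 × 22.61/(34.50 + 22.61) = 4.671 V.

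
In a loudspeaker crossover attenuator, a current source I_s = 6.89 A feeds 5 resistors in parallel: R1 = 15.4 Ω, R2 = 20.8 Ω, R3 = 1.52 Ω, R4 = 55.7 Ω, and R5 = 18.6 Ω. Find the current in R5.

Conductances: ΣG = 1/15.4 + 1/20.8 + 1/1.52 + 1/55.7 + 1/18.6 = 0.8426 (1/Ω).
Current divider: I(R5) = I_s · G_k/ΣG = 6.89 × (0.05376/0.8426) = 6.89 × 0.06380 = 0.4396 A.

I ≈ 0.440 A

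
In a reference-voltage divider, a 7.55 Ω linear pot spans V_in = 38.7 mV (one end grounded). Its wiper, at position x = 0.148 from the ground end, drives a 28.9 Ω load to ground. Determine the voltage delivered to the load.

The pot divides into 6.433 Ω above the wiper and 1.117 Ω below.
R_L loads the lower segment: effective lower R = 1.076 Ω.
Loaded-divider output: V_out = 38.7 × 0.1433 = 5.545 mV.

V_out ≈ 5.54 mV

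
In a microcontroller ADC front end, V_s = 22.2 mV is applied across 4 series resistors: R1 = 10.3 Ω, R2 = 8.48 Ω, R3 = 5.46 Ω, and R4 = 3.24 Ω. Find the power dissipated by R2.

ΣR = 27.48 Ω → I = 22.2/27.48 = 0.8079 mA.
P = I²R = 0.6526 × 8.48 = 5.534 µW.

P ≈ 5.53 µW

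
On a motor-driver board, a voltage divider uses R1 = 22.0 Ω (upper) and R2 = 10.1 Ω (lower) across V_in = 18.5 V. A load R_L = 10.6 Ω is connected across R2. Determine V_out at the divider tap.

The load sits in parallel with R2, giving an effective lower resistance R2' = R2·R_L/(R2+R_L) = 5.172 Ω.
Then V_out = V_in · R2'/(R1 + R2') = 18.5 × 5.172/27.17 = 3.521 V.

V_out ≈ 3.52 V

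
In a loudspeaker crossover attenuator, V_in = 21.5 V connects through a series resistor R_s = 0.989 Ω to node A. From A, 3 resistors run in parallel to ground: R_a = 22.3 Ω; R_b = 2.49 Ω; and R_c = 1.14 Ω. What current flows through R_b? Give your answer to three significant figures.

I ≈ 3.74 A

Equivalent of the parallel group: R_p = 0.7555 Ω.
Node voltage V_A = V_in · R_p/(R_s + R_p) = 21.5 × 0.4331 = 9.311 V.
I(R_b) = V_A / R_b = 9.311/2.49 = 3.739 A.
(Equivalently: I_total = 12.32 A, then current-divider fraction G_k/ΣG = 0.3034.)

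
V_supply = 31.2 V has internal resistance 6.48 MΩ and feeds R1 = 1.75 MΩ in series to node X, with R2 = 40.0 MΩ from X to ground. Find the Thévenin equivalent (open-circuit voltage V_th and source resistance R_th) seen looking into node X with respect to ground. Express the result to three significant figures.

V_th ≈ 25.9 V, R_th ≈ 6.83 MΩ

R1' = 6.48 + 1.75 = 8.230 MΩ (source resistance + R1).
V_th is the unloaded tap voltage: V_supply · R2/(R1'+R2) = 31.2 × 0.8294 = 25.88 V.
With V_supply suppressed (replaced by a short), R_th = R1' ‖ R2 = (8.230 × 40.0)/(8.230 + 40.0) = 6.826 MΩ.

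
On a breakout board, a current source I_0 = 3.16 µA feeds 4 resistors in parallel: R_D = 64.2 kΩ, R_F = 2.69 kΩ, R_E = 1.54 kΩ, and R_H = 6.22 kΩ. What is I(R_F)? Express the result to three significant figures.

Total conductance ΣG = 1/64.2 + 1/2.69 + 1/1.54 + 1/6.22 = 1.197 (units of 1/kΩ).
By the current-divider rule, I = I_0 · G_k/ΣG = 3.16 × 0.3105 = 0.9810 µA.

I ≈ 0.981 µA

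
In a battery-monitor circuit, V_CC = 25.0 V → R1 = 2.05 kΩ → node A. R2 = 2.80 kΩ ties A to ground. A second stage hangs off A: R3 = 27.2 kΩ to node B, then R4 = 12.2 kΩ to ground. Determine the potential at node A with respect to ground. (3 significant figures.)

The second stage (R3 + R4 = 39.40 kΩ) loads node A in parallel with R2.
Effective lower resistance at A: R2 ‖ 39.40 = 2.614 kΩ.
First divider: V_A = V_CC · 2.614/(2.05 + 2.614) = 14.01 V.

V_A ≈ 14.0 V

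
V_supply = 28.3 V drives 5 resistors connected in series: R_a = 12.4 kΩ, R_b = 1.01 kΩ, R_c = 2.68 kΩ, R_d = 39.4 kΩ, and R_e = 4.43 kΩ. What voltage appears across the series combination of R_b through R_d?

V ≈ 20.4 V

Series total: ΣR = 12.4 + 1.01 + 2.68 + 39.4 + 4.43 = 59.92 kΩ.
R_{R_b..R_d} = 1.01 + 2.68 + 39.4 = 43.09 kΩ.
By the voltage-divider rule, V = 28.3 × 43.09/59.92 = 20.35 V.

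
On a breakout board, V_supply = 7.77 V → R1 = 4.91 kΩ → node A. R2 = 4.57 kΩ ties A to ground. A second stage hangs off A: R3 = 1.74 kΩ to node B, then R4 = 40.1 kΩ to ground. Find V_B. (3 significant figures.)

V_B ≈ 3.40 V

Looking into the second stage from A: R3 + R4 = 41.84 kΩ appears in parallel with R2.
R2 ‖ (R3+R4) = 4.120 kΩ.
So V_A = 7.77 × 0.4563 = 3.545 V.
V_B = V_A × 0.9584 = 3.398 V.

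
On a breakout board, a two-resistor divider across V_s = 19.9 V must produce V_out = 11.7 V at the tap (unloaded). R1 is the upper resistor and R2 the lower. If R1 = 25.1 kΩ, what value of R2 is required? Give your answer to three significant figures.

Required fraction k = V_out/V_s = 0.5879.
Rearranging, R2 = R1·k/(1−k) = 25.1 × 1.427 = 35.81 kΩ.

R2 ≈ 35.8 kΩ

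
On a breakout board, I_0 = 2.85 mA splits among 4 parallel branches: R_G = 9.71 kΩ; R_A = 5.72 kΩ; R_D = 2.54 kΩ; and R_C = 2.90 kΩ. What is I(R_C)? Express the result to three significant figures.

I ≈ 0.967 mA

Conductances: ΣG = 1/9.71 + 1/5.72 + 1/2.54 + 1/2.90 = 1.016 (1/kΩ).
Current divider: I(R_C) = I_0 · G_k/ΣG = 2.85 × (0.3448/1.016) = 2.85 × 0.3393 = 0.9670 mA.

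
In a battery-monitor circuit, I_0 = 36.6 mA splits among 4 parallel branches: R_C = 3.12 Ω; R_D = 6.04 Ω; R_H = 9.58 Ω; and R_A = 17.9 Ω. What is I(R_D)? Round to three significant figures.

I ≈ 9.38 mA

Conductances: ΣG = 1/3.12 + 1/6.04 + 1/9.58 + 1/17.9 = 0.6463 (1/Ω).
Current divider: I(R_D) = I_0 · G_k/ΣG = 36.6 × (0.1656/0.6463) = 36.6 × 0.2562 = 9.375 mA.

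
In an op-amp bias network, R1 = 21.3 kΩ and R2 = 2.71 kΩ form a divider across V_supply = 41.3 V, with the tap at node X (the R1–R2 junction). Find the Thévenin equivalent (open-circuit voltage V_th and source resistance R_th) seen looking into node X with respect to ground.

Open-circuit (no load on X): V_th = V_supply · R2/(R1 + R2) = 41.3 × 2.71/(21.30 + 2.71) = 4.662 V.
Zeroing V_supply shorts the top of R1 to ground, so R_th = R1 ‖ R2 = 2.404 kΩ.

V_th ≈ 4.66 V, R_th ≈ 2.40 kΩ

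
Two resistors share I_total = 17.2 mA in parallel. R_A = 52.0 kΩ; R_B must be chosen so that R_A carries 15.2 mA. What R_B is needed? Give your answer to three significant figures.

In a two-way split, I_A/I_total = R_B/(R_A + R_B).
15.2/17.2 = R_B/(R_A + R_B) → R_B = R_A · (0.8837)/(1 − 0.8837) = 52.0 × 7.600 = 395.2 kΩ.

R_B ≈ 395 kΩ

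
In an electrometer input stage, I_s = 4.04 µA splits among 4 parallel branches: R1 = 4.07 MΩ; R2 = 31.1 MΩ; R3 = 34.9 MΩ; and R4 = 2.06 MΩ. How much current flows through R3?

Conductances: ΣG = 1/4.07 + 1/31.1 + 1/34.9 + 1/2.06 = 0.7919 (1/MΩ).
Current divider: I(R3) = I_s · G_k/ΣG = 4.04 × (0.02865/0.7919) = 4.04 × 0.03618 = 0.1462 µA.

I ≈ 0.146 µA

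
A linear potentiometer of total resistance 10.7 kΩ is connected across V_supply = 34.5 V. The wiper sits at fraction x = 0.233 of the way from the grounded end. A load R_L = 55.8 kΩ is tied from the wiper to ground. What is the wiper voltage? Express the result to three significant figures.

V_out ≈ 7.77 V

The pot divides into 8.207 kΩ above the wiper and 2.493 kΩ below.
Lower segment in parallel with the load: 2.493 ‖ 55.8 = 2.386 kΩ.
V_out = 34.5 × 2.386/(8.207 + 2.386) = 7.772 V.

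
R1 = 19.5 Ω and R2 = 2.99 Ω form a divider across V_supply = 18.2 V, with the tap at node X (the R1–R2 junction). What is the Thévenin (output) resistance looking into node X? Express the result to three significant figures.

R_th ≈ 2.59 Ω

Zeroing V_supply shorts the top of R1 to ground, so R_th = R1 ‖ R2 = 2.592 Ω.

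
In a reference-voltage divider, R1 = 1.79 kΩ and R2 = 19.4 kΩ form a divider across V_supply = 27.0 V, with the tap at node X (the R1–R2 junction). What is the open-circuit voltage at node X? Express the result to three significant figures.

Open-circuit (no load on X): V_th = V_supply · R2/(R1 + R2) = 27.0 × 19.4/(1.790 + 19.4) = 24.72 V.

V_th ≈ 24.7 V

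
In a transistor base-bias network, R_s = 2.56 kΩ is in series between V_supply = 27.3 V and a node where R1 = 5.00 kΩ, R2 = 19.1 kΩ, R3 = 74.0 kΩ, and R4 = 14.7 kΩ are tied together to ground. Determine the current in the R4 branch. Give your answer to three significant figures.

I ≈ 1.00 mA

Parallel bank: R_p = 1/(1/5.00 + 1/19.1 + 1/74.0 + 1/14.7) = 2.995 kΩ.
V_A by voltage divider: V_A = 27.3 × 2.995/(2.56 + 2.995) = 14.72 V.
I(R4) = V_A / R4 = 14.72/14.7 = 1.001 mA.
(Check via current divider: I_total = 4.915 mA; share G_k/ΣG = 0.2037 → same result.)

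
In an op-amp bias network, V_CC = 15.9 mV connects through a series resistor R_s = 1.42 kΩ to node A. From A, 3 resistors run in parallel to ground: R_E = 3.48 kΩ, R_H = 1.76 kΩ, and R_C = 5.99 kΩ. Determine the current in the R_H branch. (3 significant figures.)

I ≈ 3.68 µA

Parallel bank: R_p = 1/(1/3.48 + 1/1.76 + 1/5.99) = 0.9780 kΩ.
Node voltage V_A = V_CC · R_p/(R_s + R_p) = 15.9 × 0.4078 = 6.485 mV.
Branch current I = V_A/R_H = 6.485/1.76 = 3.684 µA.
(Equivalently: I_total = 6.630 µA, then current-divider fraction G_k/ΣG = 0.5557.)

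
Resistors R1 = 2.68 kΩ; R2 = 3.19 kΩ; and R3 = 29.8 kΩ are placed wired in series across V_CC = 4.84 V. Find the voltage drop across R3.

ΣR = 2.68 + 3.19 + 29.8 = 35.67 kΩ.
V = V_CC · R/ΣR = 4.84 × 0.8354 = 4.044 V.

V ≈ 4.04 V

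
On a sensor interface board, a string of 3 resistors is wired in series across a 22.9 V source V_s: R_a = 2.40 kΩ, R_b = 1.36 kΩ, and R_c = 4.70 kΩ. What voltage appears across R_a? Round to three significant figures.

V ≈ 6.50 V

Total series resistance ΣR = 2.40 + 1.36 + 4.70 = 8.460 kΩ.
Voltage divider: V = V_s · (2.400 / 8.460) = 22.9 × 0.2837 = 6.496 V.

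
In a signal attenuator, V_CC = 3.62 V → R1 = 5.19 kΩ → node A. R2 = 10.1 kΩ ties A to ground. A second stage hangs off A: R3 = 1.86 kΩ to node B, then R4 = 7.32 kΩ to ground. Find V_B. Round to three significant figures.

Looking into the second stage from A: R3 + R4 = 9.180 kΩ appears in parallel with R2.
Effective lower resistance at A: R2 ‖ 9.180 = 4.809 kΩ.
So V_A = 3.62 × 0.4809 = 1.741 V.
Then the unloaded second divider: V_B = V_A × R4/(R3+R4) = 1.741 × 0.7974 = 1.388 V.

V_B ≈ 1.39 V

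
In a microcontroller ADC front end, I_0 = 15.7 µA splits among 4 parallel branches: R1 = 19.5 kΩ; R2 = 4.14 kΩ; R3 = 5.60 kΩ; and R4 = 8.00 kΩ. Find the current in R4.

Total conductance ΣG = 1/19.5 + 1/4.14 + 1/5.60 + 1/8.00 = 0.5964 (units of 1/kΩ).
By the current-divider rule, I = I_0 · G_k/ΣG = 15.7 × 0.2096 = 3.291 µA.

I ≈ 3.29 µA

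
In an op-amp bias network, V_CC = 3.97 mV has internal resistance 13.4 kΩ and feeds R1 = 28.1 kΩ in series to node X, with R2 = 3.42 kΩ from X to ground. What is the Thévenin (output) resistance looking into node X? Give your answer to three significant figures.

R_th ≈ 3.16 kΩ

R1' = 13.4 + 28.1 = 41.50 kΩ (source resistance + R1).
Looking into X with the source shorted: R_th = R1'·R2/(R1'+R2) = 41.50 × 3.42/44.92 = 3.160 kΩ.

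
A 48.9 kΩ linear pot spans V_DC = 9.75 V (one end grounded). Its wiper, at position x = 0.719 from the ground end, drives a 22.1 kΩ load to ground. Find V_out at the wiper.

The pot divides into 13.74 kΩ above the wiper and 35.16 kΩ below.
R_L loads the lower segment: effective lower R = 13.57 kΩ.
V_out = 9.75 × 13.57/(13.74 + 13.57) = 4.845 V.
(Unloaded: V_out = x·V_DC = 7.01 V.)

V_out ≈ 4.84 V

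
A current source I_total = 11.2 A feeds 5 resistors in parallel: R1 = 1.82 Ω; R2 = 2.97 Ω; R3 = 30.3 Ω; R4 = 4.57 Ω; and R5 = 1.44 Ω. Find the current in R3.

I ≈ 0.202 A

ΣG = 1/1.82 + 1/2.97 + 1/30.3 + 1/4.57 + 1/1.44 = 1.832.
R3 takes the fraction G_k/ΣG = 0.03300/1.832 = 0.01801, so I = 11.2 × 0.01801 = 0.2017 A.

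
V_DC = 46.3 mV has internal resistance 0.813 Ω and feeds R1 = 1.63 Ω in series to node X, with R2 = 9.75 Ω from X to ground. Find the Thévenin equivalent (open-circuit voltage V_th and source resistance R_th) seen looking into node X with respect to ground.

V_th ≈ 37.0 mV, R_th ≈ 1.95 Ω

R1' = 0.813 + 1.63 = 2.443 Ω (source resistance + R1).
With X open, the divider is unloaded: V_th = 46.3 × 9.75/12.19 = 37.02 mV.
Looking into X with the source shorted: R_th = R1'·R2/(R1'+R2) = 2.443 × 9.75/12.19 = 1.954 Ω.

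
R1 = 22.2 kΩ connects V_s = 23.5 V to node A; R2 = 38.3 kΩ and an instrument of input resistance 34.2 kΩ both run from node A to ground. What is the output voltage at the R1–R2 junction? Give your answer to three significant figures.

V_out ≈ 10.5 V

First combine the lower leg with the load: R2 ‖ R_L = 18.07 kΩ.
Voltage divider with the loaded lower leg: V_out = 23.5 × 18.07/(22.2 + 18.07) = 23.5 × 0.4487 = 10.54 V.
(Unloaded it would be 14.9 V; the load pulls it down.)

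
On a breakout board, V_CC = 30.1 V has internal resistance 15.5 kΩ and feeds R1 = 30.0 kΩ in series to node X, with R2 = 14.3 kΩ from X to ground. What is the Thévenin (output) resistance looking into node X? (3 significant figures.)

R1' = 15.5 + 30.0 = 45.50 kΩ (source resistance + R1).
With V_CC suppressed (replaced by a short), R_th = R1' ‖ R2 = (45.50 × 14.3)/(45.50 + 14.3) = 10.88 kΩ.

R_th ≈ 10.9 kΩ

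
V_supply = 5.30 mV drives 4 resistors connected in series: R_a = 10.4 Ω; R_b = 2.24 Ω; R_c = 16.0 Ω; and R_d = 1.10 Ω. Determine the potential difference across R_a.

V ≈ 1.85 mV

ΣR = 10.4 + 2.24 + 16.0 + 1.10 = 29.74 Ω.
V = V_supply · R/ΣR = 5.30 × 0.3497 = 1.853 mV.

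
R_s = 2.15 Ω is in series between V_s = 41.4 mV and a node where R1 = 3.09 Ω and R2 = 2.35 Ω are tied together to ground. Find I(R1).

I ≈ 5.13 mA

Combine the parallel branches: R_p = (1/3.09 + 1/2.35)⁻¹ = 1.335 Ω.
Node voltage V_A = V_s · R_p/(R_s + R_p) = 41.4 × 0.3830 = 15.86 mV.
Branch current I = V_A/R1 = 15.86/3.09 = 5.132 mA.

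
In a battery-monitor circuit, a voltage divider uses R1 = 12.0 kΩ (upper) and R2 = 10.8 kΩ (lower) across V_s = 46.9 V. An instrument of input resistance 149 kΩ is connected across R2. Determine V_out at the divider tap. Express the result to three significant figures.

V_out ≈ 21.4 V

R2 ‖ R_L = (10.8 × 149)/(10.8 + 149) = 10.07 kΩ.
Voltage divider with the loaded lower leg: V_out = 46.9 × 10.07/(12.0 + 10.07) = 46.9 × 0.4563 = 21.40 V.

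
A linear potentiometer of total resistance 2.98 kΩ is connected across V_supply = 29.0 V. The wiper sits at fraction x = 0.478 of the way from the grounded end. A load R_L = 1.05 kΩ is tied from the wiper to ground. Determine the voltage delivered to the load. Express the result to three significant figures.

V_out ≈ 8.12 V

Split the track: R_lower = x·R_p = 1.424 kΩ, R_upper = (1−x)·R_p = 1.556 kΩ.
(x·R_p) ‖ R_L = 0.6044 kΩ.
Then V_out = V_supply · 0.6044/(1.556 + 0.6044) = 8.115 V.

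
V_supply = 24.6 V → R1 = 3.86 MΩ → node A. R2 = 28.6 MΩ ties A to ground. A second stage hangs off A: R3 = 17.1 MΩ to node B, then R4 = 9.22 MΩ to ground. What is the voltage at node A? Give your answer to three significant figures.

Node A sees R2 in parallel with the series input of stage 2, R3 + R4 = 26.32 MΩ.
Effective lower resistance at A: R2 ‖ 26.32 = 13.71 MΩ.
So V_A = 24.6 × 0.7803 = 19.19 V.

V_A ≈ 19.2 V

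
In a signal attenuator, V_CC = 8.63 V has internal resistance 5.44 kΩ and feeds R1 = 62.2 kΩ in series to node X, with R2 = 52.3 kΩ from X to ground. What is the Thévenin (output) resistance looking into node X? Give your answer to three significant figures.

R_th ≈ 29.5 kΩ

R1' = 5.44 + 62.2 = 67.64 kΩ (source resistance + R1).
Zeroing V_CC shorts the top of R1' to ground, so R_th = R1' ‖ R2 = 29.49 kΩ.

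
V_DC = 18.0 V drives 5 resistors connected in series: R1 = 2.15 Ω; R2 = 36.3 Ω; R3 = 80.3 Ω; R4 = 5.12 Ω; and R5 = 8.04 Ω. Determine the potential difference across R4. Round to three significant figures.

Series total: ΣR = 2.15 + 36.3 + 80.3 + 5.12 + 8.04 = 131.9 Ω.
Voltage divider: V = V_DC · (5.120 / 131.9) = 18.0 × 0.03881 = 0.6987 V.

V ≈ 0.699 V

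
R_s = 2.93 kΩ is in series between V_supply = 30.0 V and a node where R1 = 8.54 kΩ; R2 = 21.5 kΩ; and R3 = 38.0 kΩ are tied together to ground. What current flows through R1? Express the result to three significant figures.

I ≈ 2.26 mA

Parallel bank: R_p = 1/(1/8.54 + 1/21.5 + 1/38.0) = 5.265 kΩ.
Node voltage V_A = V_supply · R_p/(R_s + R_p) = 30.0 × 0.6425 = 19.27 V.
Branch current I = V_A/R1 = 19.27/8.54 = 2.257 mA.
(Check via current divider: I_total = 3.661 mA; share G_k/ΣG = 0.6165 → same result.)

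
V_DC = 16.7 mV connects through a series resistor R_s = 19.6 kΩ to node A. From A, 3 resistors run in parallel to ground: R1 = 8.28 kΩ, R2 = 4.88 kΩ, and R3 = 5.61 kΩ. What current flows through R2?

I ≈ 0.315 µA

Combine the parallel branches: R_p = (1/8.28 + 1/4.88 + 1/5.61)⁻¹ = 1.984 kΩ.
V_A by voltage divider: V_A = 16.7 × 1.984/(19.6 + 1.984) = 1.535 mV.
Branch current I = V_A/R2 = 1.535/4.88 = 0.3146 µA.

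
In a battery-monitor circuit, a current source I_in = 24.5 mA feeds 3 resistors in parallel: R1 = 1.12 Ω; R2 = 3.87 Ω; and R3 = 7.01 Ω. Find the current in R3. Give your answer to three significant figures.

ΣG = 1/1.12 + 1/3.87 + 1/7.01 = 1.294.
Current divider: I(R3) = I_in · G_k/ΣG = 24.5 × (0.1427/1.294) = 24.5 × 0.1102 = 2.701 mA.

I ≈ 2.70 mA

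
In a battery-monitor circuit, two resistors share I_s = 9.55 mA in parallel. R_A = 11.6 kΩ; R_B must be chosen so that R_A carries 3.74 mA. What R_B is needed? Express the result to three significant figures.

In a two-way split, I_A/I_s = R_B/(R_A + R_B).
With f = 0.3916, R_B = R_A · f/(1−f) = 11.6 × 0.6437 = 7.467 kΩ.

R_B ≈ 7.47 kΩ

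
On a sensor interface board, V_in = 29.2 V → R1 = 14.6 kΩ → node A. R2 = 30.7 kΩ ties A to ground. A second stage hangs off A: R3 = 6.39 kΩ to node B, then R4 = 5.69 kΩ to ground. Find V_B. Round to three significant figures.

Looking into the second stage from A: R3 + R4 = 12.08 kΩ appears in parallel with R2.
R2 ‖ (R3+R4) = 8.669 kΩ.
First divider: V_A = V_in · 8.669/(14.6 + 8.669) = 10.88 V.
Stage 2 is unloaded, so V_B = V_A · R4/(R3+R4) = 10.88 × 5.69/12.08 = 5.124 V.

V_B ≈ 5.12 V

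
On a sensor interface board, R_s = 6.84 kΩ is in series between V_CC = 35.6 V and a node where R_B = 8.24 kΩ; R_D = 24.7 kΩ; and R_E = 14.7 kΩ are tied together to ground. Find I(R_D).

Parallel bank: R_p = 1/(1/8.24 + 1/24.7 + 1/14.7) = 4.350 kΩ.
V_A by voltage divider: V_A = 35.6 × 4.350/(6.84 + 4.350) = 13.84 V.
I(R_D) = V_A / R_D = 13.84/24.7 = 0.5603 mA.
(Equivalently: I_total = 3.181 mA, then current-divider fraction G_k/ΣG = 0.1761.)

I ≈ 0.560 mA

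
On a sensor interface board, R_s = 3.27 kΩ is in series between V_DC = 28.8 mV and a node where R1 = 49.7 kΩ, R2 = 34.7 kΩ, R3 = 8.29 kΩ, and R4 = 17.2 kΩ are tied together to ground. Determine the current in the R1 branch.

I ≈ 0.332 µA

Parallel bank: R_p = 1/(1/49.7 + 1/34.7 + 1/8.29 + 1/17.2) = 4.392 kΩ.
V_A by voltage divider: V_A = 28.8 × 4.392/(3.27 + 4.392) = 16.51 mV.
Branch current I = V_A/R1 = 16.51/49.7 = 0.3322 µA.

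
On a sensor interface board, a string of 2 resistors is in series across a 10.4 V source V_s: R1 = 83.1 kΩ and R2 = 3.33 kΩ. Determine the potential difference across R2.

V ≈ 0.401 V

Total series resistance ΣR = 83.1 + 3.33 = 86.43 kΩ.
V = V_s · R/ΣR = 10.4 × 0.03853 = 0.4007 V.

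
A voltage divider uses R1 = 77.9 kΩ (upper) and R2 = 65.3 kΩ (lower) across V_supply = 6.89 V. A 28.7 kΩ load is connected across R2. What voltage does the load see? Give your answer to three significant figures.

R2 ‖ R_L = (65.3 × 28.7)/(65.3 + 28.7) = 19.94 kΩ.
Now apply the divider: V_out = 6.89 × 0.2038 = 1.404 V.
(Unloaded it would be 3.14 V; the load pulls it down.)

V_out ≈ 1.40 V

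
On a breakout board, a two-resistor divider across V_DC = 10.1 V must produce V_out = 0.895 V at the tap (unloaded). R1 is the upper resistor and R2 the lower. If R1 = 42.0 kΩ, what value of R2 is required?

R2 ≈ 4.08 kΩ

The divider ratio is R2/(R1+R2) = 0.895/10.1 = 0.08861.
Rearranging, R2 = R1·k/(1−k) = 42.0 × 0.09723 = 4.084 kΩ.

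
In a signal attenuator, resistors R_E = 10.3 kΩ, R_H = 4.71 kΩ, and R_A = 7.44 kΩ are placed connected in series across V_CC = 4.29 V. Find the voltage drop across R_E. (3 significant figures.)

ΣR = 10.3 + 4.71 + 7.44 = 22.45 kΩ.
V = V_CC · R/ΣR = 4.29 × 0.4588 = 1.968 V.

V ≈ 1.97 V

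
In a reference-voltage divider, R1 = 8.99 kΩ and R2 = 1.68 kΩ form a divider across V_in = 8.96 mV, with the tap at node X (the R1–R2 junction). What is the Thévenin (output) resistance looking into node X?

R_th ≈ 1.42 kΩ

Looking into X with the source shorted: R_th = R1·R2/(R1+R2) = 8.990 × 1.68/10.67 = 1.415 kΩ.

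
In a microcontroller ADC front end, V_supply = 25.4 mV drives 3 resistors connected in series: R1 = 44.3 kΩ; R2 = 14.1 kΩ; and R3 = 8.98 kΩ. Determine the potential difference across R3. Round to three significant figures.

Series total: ΣR = 44.3 + 14.1 + 8.98 = 67.38 kΩ.
Voltage divider: V = V_supply · (8.980 / 67.38) = 25.4 × 0.1333 = 3.385 mV.

V ≈ 3.39 mV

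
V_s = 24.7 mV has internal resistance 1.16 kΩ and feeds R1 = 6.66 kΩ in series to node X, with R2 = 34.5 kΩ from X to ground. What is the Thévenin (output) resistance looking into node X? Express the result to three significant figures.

R1' = 1.16 + 6.66 = 7.820 kΩ (source resistance + R1).
With V_s suppressed (replaced by a short), R_th = R1' ‖ R2 = (7.820 × 34.5)/(7.820 + 34.5) = 6.375 kΩ.

R_th ≈ 6.38 kΩ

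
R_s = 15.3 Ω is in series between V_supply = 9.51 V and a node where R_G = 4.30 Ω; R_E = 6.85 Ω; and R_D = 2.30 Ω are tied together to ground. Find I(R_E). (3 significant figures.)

Parallel bank: R_p = 1/(1/4.30 + 1/6.85 + 1/2.30) = 1.230 Ω.
Node voltage V_A = V_supply · R_p/(R_s + R_p) = 9.51 × 0.07438 = 0.7074 V.
Branch current I = V_A/R_E = 0.7074/6.85 = 0.1033 A.
(Check via current divider: I_total = 0.5753 A; share G_k/ΣG = 0.1795 → same result.)

I ≈ 0.103 A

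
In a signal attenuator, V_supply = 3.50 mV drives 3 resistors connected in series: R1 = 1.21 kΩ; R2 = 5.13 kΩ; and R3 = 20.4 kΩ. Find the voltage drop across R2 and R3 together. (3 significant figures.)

Series total: ΣR = 1.21 + 5.13 + 20.4 = 26.74 kΩ.
R_{R2..R3} = 5.13 + 20.4 = 25.53 kΩ.
V = V_supply · R/ΣR = 3.50 × 0.9547 = 3.342 mV.

V ≈ 3.34 mV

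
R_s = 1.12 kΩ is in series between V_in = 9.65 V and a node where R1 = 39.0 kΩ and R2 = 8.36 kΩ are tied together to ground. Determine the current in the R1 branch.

Equivalent of the parallel group: R_p = 6.884 kΩ.
V_A by voltage divider: V_A = 9.65 × 6.884/(1.12 + 6.884) = 8.300 V.
Branch current I = V_A/R1 = 8.300/39.0 = 0.2128 mA.

I ≈ 0.213 mA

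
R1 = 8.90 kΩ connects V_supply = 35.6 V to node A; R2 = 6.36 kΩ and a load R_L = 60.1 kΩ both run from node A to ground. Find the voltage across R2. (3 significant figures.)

First combine the lower leg with the load: R2 ‖ R_L = 5.751 kΩ.
Voltage divider with the loaded lower leg: V_out = 35.6 × 5.751/(8.90 + 5.751) = 35.6 × 0.3925 = 13.97 V.

V_out ≈ 14.0 V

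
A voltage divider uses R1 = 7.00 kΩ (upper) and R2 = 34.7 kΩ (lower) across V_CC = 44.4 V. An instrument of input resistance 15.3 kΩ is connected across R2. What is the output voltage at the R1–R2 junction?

V_out ≈ 26.8 V

The load sits in parallel with R2, giving an effective lower resistance R2' = R2·R_L/(R2+R_L) = 10.62 kΩ.
Voltage divider with the loaded lower leg: V_out = 44.4 × 10.62/(7.00 + 10.62) = 44.4 × 0.6027 = 26.76 V.
(Unloaded it would be 36.9 V; the load pulls it down.)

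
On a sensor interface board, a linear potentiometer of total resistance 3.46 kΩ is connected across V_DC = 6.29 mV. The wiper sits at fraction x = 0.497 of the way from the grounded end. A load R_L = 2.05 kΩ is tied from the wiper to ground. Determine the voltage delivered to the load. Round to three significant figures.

V_out ≈ 2.20 mV

Split the track: R_lower = x·R_p = 1.720 kΩ, R_upper = (1−x)·R_p = 1.740 kΩ.
R_L loads the lower segment: effective lower R = 0.9352 kΩ.
Loaded-divider output: V_out = 6.29 × 0.3495 = 2.199 mV.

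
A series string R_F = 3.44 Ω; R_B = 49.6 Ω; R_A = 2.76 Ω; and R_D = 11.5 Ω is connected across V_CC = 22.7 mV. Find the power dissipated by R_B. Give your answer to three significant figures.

ΣR = 67.30 Ω → I = 22.7/67.30 = 0.3373 mA.
P = I²R = 0.1138 × 49.6 = 5.643 µW.

P ≈ 5.64 µW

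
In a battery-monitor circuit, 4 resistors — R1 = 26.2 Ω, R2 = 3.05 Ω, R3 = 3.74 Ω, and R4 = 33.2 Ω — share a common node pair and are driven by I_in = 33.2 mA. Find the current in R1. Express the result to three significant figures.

I ≈ 1.91 mA

Conductances: ΣG = 1/26.2 + 1/3.05 + 1/3.74 + 1/33.2 = 0.6635 (1/Ω).
Current divider: I(R1) = I_in · G_k/ΣG = 33.2 × (0.03817/0.6635) = 33.2 × 0.05752 = 1.910 mA.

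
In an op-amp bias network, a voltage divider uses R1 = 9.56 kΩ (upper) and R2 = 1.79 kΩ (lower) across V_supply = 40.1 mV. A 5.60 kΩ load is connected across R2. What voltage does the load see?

R2 ‖ R_L = (1.79 × 5.60)/(1.79 + 5.60) = 1.356 kΩ.
Voltage divider with the loaded lower leg: V_out = 40.1 × 1.356/(9.56 + 1.356) = 40.1 × 0.1243 = 4.983 mV.

V_out ≈ 4.98 mV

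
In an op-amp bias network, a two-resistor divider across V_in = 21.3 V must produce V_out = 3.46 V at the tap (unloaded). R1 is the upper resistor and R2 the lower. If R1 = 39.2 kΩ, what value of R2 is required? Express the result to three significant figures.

Required fraction k = V_out/V_in = 0.1624.
Rearranging, R2 = R1·k/(1−k) = 39.2 × 0.1939 = 7.603 kΩ.

R2 ≈ 7.60 kΩ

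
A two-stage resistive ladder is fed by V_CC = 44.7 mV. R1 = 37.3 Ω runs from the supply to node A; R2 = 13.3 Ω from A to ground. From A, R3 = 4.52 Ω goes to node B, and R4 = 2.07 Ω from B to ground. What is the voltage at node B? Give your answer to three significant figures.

V_B ≈ 1.48 mV

Node A sees R2 in parallel with the series input of stage 2, R3 + R4 = 6.590 Ω.
Effective lower resistance at A: R2 ‖ 6.590 = 4.407 Ω.
So V_A = 44.7 × 0.1057 = 4.723 mV.
Stage 2 is unloaded, so V_B = V_A · R4/(R3+R4) = 4.723 × 2.07/6.590 = 1.484 mV.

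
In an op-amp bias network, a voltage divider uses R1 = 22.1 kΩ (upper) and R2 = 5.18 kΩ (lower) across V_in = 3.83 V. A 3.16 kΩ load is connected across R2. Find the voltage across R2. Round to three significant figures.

V_out ≈ 0.312 V

R2 ‖ R_L = (5.18 × 3.16)/(5.18 + 3.16) = 1.963 kΩ.
Then V_out = V_in · R2'/(R1 + R2') = 3.83 × 1.963/24.06 = 0.3124 V.
(Unloaded it would be 0.727 V; the load pulls it down.)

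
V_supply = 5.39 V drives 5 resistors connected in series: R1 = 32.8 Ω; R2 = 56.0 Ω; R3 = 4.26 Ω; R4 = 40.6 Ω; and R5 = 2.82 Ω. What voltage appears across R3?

ΣR = 32.8 + 56.0 + 4.26 + 40.6 + 2.82 = 136.5 Ω.
By the voltage-divider rule, V = 5.39 × 4.260/136.5 = 0.1682 V.

V ≈ 0.168 V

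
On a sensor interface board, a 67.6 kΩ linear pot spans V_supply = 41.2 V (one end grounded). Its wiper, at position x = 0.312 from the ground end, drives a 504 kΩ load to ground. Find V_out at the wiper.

V_out ≈ 12.5 V

Lower segment x·R_p = 21.09 kΩ; upper segment (1−x)·R_p = 46.51 kΩ.
(x·R_p) ‖ R_L = 20.24 kΩ.
Loaded-divider output: V_out = 41.2 × 0.3033 = 12.49 V.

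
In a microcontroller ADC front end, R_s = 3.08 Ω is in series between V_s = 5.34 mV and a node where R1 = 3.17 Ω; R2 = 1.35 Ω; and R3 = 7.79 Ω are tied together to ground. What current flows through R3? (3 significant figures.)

Equivalent of the parallel group: R_p = 0.8442 Ω.
V_A by voltage divider: V_A = 5.34 × 0.8442/(3.08 + 0.8442) = 1.149 mV.
I(R3) = V_A / R3 = 1.149/7.79 = 0.1475 mA.

I ≈ 0.147 mA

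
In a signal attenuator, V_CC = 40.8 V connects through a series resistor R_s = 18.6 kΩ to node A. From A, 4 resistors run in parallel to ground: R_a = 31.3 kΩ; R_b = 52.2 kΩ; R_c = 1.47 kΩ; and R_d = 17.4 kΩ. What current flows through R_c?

Equivalent of the parallel group: R_p = 1.268 kΩ.
V_A = 40.8 × 1.268/19.87 = 2.603 V.
I(R_c) = V_A / R_c = 2.603/1.47 = 1.771 mA.

I ≈ 1.77 mA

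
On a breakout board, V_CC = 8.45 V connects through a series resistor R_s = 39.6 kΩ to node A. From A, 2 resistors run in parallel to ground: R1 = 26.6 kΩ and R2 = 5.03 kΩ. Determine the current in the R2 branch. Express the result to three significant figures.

I ≈ 0.162 mA

Combine the parallel branches: R_p = (1/26.6 + 1/5.03)⁻¹ = 4.230 kΩ.
Node voltage V_A = V_CC · R_p/(R_s + R_p) = 8.45 × 0.09651 = 0.8155 V.
Branch current I = V_A/R2 = 0.8155/5.03 = 0.1621 mA.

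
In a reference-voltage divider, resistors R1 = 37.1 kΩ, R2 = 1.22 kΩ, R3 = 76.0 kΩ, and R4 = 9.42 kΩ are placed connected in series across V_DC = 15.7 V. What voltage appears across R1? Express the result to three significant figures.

Total series resistance ΣR = 37.1 + 1.22 + 76.0 + 9.42 = 123.7 kΩ.
By the voltage-divider rule, V = 15.7 × 37.10/123.7 = 4.707 V.

V ≈ 4.71 V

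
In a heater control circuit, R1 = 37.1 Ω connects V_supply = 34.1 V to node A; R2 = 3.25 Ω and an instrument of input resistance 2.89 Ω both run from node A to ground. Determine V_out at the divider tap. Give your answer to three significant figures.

V_out ≈ 1.35 V

R2 ‖ R_L = (3.25 × 2.89)/(3.25 + 2.89) = 1.530 Ω.
Now apply the divider: V_out = 34.1 × 0.03960 = 1.350 V.
(Unloaded it would be 2.75 V; the load pulls it down.)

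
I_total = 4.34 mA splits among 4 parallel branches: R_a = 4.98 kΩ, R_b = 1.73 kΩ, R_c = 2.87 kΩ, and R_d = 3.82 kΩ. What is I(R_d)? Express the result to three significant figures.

Conductances: ΣG = 1/4.98 + 1/1.73 + 1/2.87 + 1/3.82 = 1.389 (1/kΩ).
Current divider: I(R_d) = I_total · G_k/ΣG = 4.34 × (0.2618/1.389) = 4.34 × 0.1885 = 0.8179 mA.

I ≈ 0.818 mA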